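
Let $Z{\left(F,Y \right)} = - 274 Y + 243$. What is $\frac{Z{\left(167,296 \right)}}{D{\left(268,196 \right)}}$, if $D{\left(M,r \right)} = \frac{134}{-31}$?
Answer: $\frac{2506691}{134} \approx 18707.0$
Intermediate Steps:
$D{\left(M,r \right)} = - \frac{134}{31}$ ($D{\left(M,r \right)} = 134 \left(- \frac{1}{31}\right) = - \frac{134}{31}$)
$Z{\left(F,Y \right)} = 243 - 274 Y$
$\frac{Z{\left(167,296 \right)}}{D{\left(268,196 \right)}} = \frac{243 - 81104}{- \frac{134}{31}} = \left(243 - 81104\right) \left(- \frac{31}{134}\right) = \left(-80861\right) \left(- \frac{31}{134}\right) = \frac{2506691}{134}$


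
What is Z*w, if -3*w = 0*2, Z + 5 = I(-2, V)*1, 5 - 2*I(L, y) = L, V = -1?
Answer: 0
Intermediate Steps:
I(L, y) = 5/2 - L/2
Z = -3/2 (Z = -5 + (5/2 - 1/2*(-2))*1 = -5 + (5/2 + 1)*1 = -5 + (7/2)*1 = -5 + 7/2 = -3/2 ≈ -1.5000)
w = 0 (w = -0*2 = -1/3*0 = 0)
Z*w = -3/2*0 = 0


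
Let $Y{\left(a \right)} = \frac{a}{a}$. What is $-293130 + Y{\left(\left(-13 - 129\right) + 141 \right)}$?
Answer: $-293129$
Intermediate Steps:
$Y{\left(a \right)} = 1$
$-293130 + Y{\left(\left(-13 - 129\right) + 141 \right)} = -293130 + 1 = -293129$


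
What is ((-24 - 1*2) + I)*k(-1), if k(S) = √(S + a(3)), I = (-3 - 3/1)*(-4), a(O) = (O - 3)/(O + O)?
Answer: -2*I ≈ -2.0*I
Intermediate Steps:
a(O) = (-3 + O)/(2*O) (a(O) = (-3 + O)/((2*O)) = (-3 + O)*(1/(2*O)) = (-3 + O)/(2*O))
I = 24 (I = (-3 - 3*1)*(-4) = (-3 - 3)*(-4) = -6*(-4) = 24)
k(S) = √S (k(S) = √(S + (½)*(-3 + 3)/3) = √(S + (½)*(⅓)*0) = √(S + 0) = √S)
((-24 - 1*2) + I)*k(-1) = ((-24 - 1*2) + 24)*√(-1) = ((-24 - 2) + 24)*I = (-26 + 24)*I = -2*I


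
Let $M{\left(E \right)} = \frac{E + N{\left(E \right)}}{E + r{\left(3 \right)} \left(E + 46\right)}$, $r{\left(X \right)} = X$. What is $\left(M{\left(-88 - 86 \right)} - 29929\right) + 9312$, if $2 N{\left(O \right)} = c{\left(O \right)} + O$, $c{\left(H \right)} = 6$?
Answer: $- \frac{1917338}{93} \approx -20617.0$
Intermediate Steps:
$N{\left(O \right)} = 3 + \frac{O}{2}$ ($N{\left(O \right)} = \frac{6 + O}{2} = 3 + \frac{O}{2}$)
$M{\left(E \right)} = \frac{3 + \frac{3 E}{2}}{138 + 4 E}$ ($M{\left(E \right)} = \frac{E + \left(3 + \frac{E}{2}\right)}{E + 3 \left(E + 46\right)} = \frac{3 + \frac{3 E}{2}}{E + 3 \left(46 + E\right)} = \frac{3 + \frac{3 E}{2}}{E + \left(138 + 3 E\right)} = \frac{3 + \frac{3 E}{2}}{138 + 4 E}$)
$\left(M{\left(-88 - 86 \right)} - 29929\right) + 9312 = \left(\frac{3 \left(2 - 174\right)}{4 \left(69 + 2 \left(-88 - 86\right)\right)} - 29929\right) + 9312 = \left(\frac{3 \left(2 - 174\right)}{4 \left(69 + 2 \left(-174\right)\right)} - 29929\right) + 9312 = \left(\frac{3}{4} \frac{1}{69 - 348} \left(-172\right) - 29929\right) + 9312 = \left(\frac{3}{4} \frac{1}{-279} \left(-172\right) - 29929\right) + 9312 = \left(\frac{3}{4} \left(- \frac{1}{279}\right) \left(-172\right) - 29929\right) + 9312 = \left(\frac{43}{93} - 29929\right) + 9312 = - \frac{2783354}{93} + 9312 = - \frac{1917338}{93}$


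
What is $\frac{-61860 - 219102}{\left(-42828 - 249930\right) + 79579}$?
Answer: $\frac{280962}{213179} \approx 1.318$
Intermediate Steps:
$\frac{-61860 - 219102}{\left(-42828 - 249930\right) + 79579} = - \frac{280962}{-292758 + 79579} = - \frac{280962}{-213179} = \left(-280962\right) \left(- \frac{1}{213179}\right) = \frac{280962}{213179}$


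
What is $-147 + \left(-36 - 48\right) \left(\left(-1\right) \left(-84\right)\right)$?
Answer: $-7203$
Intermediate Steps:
$-147 + \left(-36 - 48\right) \left(\left(-1\right) \left(-84\right)\right) = -147 + \left(-36 - 48\right) 84 = -147 - 7056 = -7203$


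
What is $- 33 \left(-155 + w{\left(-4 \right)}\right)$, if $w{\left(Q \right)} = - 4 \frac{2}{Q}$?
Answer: $5049$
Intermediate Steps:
$w{\left(Q \right)} = - \frac{8}{Q}$
$- 33 \left(-155 + w{\left(-4 \right)}\right) = - 33 \left(-155 - \frac{8}{-4}\right) = - 33 \left(-155 - -2\right) = - 33 \left(-155 + 2\right) = \left(-33\right) \left(-153\right) = 5049$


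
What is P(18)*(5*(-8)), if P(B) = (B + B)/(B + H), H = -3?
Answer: -96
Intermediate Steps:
P(B) = 2*B/(-3 + B) (P(B) = (B + B)/(B - 3) = (2*B)/(-3 + B) = 2*B/(-3 + B))
P(18)*(5*(-8)) = (2*18/(-3 + 18))*(5*(-8)) = (2*18/15)*(-40) = (2*18*(1/15))*(-40) = (12/5)*(-40) = -96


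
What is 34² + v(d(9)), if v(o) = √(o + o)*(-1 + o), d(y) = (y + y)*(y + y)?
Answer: 1156 + 5814*√2 ≈ 9378.2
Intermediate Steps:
d(y) = 4*y² (d(y) = (2*y)*(2*y) = 4*y²)
v(o) = √2*√o*(-1 + o) (v(o) = √(2*o)*(-1 + o) = (√2*√o)*(-1 + o) = √2*√o*(-1 + o))
34² + v(d(9)) = 34² + √2*√(4*9²)*(-1 + 4*9²) = 1156 + √2*√(4*81)*(-1 + 4*81) = 1156 + √2*√324*(-1 + 324) = 1156 + √2*18*323 = 1156 + 5814*√2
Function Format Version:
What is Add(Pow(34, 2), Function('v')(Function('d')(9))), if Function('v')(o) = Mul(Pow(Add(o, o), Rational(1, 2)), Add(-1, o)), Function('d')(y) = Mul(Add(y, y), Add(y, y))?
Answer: Add(1156, Mul(5814, Pow(2, Rational(1, 2)))) ≈ 9378.2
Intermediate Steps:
Function('d')(y) = Mul(4, Pow(y, 2)) (Function('d')(y) = Mul(Mul(2, y), Mul(2, y)) = Mul(4, Pow(y, 2)))
Function('v')(o) = Mul(Pow(2, Rational(1, 2)), Pow(o, Rational(1, 2)), Add(-1, o)) (Function('v')(o) = Mul(Pow(Mul(2, o), Rational(1, 2)), Add(-1, o)) = Mul(Mul(Pow(2, Rational(1, 2)), Pow(o, Rational(1, 2))), Add(-1, o)) = Mul(Pow(2, Rational(1, 2)), Pow(o, Rational(1, 2)), Add(-1, o)))
Add(Pow(34, 2), Function('v')(Function('d')(9))) = Add(Pow(34, 2), Mul(Pow(2, Rational(1, 2)), Pow(Mul(4, Pow(9, 2)), Rational(1, 2)), Add(-1, Mul(4, Pow(9, 2))))) = Add(1156, Mul(Pow(2, Rational(1, 2)), Pow(Mul(4, 81), Rational(1, 2)), Add(-1, Mul(4, 81)))) = Add(1156, Mul(Pow(2, Rational(1, 2)), Pow(324, Rational(1, 2)), Add(-1, 324))) = Add(1156, Mul(Pow(2, Rational(1, 2)), 18, 323)) = Add(1156, Mul(5814, Pow(2, Rational(1, 2))))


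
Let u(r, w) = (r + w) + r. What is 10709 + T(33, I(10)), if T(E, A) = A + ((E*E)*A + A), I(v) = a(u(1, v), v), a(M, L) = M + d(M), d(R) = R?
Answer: 36893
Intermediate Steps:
u(r, w) = w + 2*r
a(M, L) = 2*M (a(M, L) = M + M = 2*M)
I(v) = 4 + 2*v (I(v) = 2*(v + 2*1) = 2*(v + 2) = 2*(2 + v) = 4 + 2*v)
T(E, A) = 2*A + A*E**2 (T(E, A) = A + (E**2*A + A) = A + (A*E**2 + A) = A + (A + A*E**2) = 2*A + A*E**2)
10709 + T(33, I(10)) = 10709 + (4 + 2*10)*(2 + 33**2) = 10709 + (4 + 20)*(2 + 1089) = 10709 + 24*1091 = 10709 + 26184 = 36893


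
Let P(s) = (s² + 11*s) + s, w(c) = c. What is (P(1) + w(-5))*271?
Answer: 2168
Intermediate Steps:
P(s) = s² + 12*s
(P(1) + w(-5))*271 = (1*(12 + 1) - 5)*271 = (1*13 - 5)*271 = (13 - 5)*271 = 8*271 = 2168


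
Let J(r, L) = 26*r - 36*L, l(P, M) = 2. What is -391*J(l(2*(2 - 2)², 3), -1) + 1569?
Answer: -32839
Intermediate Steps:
J(r, L) = -36*L + 26*r
-391*J(l(2*(2 - 2)², 3), -1) + 1569 = -391*(-36*(-1) + 26*2) + 1569 = -391*(36 + 52) + 1569 = -391*88 + 1569 = -34408 + 1569 = -32839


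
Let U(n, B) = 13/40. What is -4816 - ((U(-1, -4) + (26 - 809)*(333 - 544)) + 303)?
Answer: -6813293/40 ≈ -1.7033e+5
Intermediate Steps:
U(n, B) = 13/40 (U(n, B) = 13*(1/40) = 13/40)
-4816 - ((U(-1, -4) + (26 - 809)*(333 - 544)) + 303) = -4816 - ((13/40 + (26 - 809)*(333 - 544)) + 303) = -4816 - ((13/40 - 783*(-211)) + 303) = -4816 - ((13/40 + 165213) + 303) = -4816 - (6608533/40 + 303) = -4816 - 1*6620653/40 = -4816 - 6620653/40 = -6813293/40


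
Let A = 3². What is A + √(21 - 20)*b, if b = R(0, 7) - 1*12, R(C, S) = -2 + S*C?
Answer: -5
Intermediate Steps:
R(C, S) = -2 + C*S
A = 9
b = -14 (b = (-2 + 0*7) - 1*12 = (-2 + 0) - 12 = -2 - 12 = -14)
A + √(21 - 20)*b = 9 + √(21 - 20)*(-14) = 9 + √1*(-14) = 9 + 1*(-14) = 9 - 14 = -5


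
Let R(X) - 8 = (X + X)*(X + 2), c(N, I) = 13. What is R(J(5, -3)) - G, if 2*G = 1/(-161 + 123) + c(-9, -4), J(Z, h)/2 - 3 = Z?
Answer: 43891/76 ≈ 577.51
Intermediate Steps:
J(Z, h) = 6 + 2*Z
G = 493/76 (G = (1/(-161 + 123) + 13)/2 = (1/(-38) + 13)/2 = (-1/38 + 13)/2 = (½)*(493/38) = 493/76 ≈ 6.4868)
R(X) = 8 + 2*X*(2 + X) (R(X) = 8 + (X + X)*(X + 2) = 8 + (2*X)*(2 + X) = 8 + 2*X*(2 + X))
R(J(5, -3)) - G = (8 + 2*(6 + 2*5)² + 4*(6 + 2*5)) - 1*493/76 = (8 + 2*(6 + 10)² + 4*(6 + 10)) - 493/76 = (8 + 2*16² + 4*16) - 493/76 = (8 + 2*256 + 64) - 493/76 = (8 + 512 + 64) - 493/76 = 584 - 493/76 = 43891/76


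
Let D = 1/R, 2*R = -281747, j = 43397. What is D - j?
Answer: -12226974561/281747 ≈ -43397.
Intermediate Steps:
R = -281747/2 (R = (½)*(-281747) = -281747/2 ≈ -1.4087e+5)
D = -2/281747 (D = 1/(-281747/2) = -2/281747 ≈ -7.0986e-6)
D - j = -2/281747 - 1*43397 = -2/281747 - 43397 = -12226974561/281747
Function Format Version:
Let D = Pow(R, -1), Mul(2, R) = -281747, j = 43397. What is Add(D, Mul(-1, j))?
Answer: Rational(-12226974561, 281747) ≈ -43397.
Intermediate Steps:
R = Rational(-281747, 2) (R = Mul(Rational(1, 2), -281747) = Rational(-281747, 2) ≈ -1.4087e+5)
D = Rational(-2, 281747) (D = Pow(Rational(-281747, 2), -1) = Rational(-2, 281747) ≈ -7.0986e-6)
Add(D, Mul(-1, j)) = Add(Rational(-2, 281747), Mul(-1, 43397)) = Add(Rational(-2, 281747), -43397) = Rational(-12226974561, 281747)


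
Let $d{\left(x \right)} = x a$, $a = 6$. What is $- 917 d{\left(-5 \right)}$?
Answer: $27510$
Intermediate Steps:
$d{\left(x \right)} = 6 x$ ($d{\left(x \right)} = x 6 = 6 x$)
$- 917 d{\left(-5 \right)} = - 917 \cdot 6 \left(-5\right) = \left(-917\right) \left(-30\right) = 27510$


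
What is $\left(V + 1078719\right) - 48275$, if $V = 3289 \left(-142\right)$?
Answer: $563406$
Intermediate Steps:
$V = -467038$
$\left(V + 1078719\right) - 48275 = \left(-467038 + 1078719\right) - 48275 = 611681 - 48275 = 563406$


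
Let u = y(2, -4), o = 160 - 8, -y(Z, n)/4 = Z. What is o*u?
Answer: -1216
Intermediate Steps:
y(Z, n) = -4*Z
o = 152
u = -8 (u = -4*2 = -8)
o*u = 152*(-8) = -1216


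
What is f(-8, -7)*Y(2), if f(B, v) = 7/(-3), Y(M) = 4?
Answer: -28/3 ≈ -9.3333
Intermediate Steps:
f(B, v) = -7/3 (f(B, v) = 7*(-1/3) = -7/3)
f(-8, -7)*Y(2) = -7/3*4 = -28/3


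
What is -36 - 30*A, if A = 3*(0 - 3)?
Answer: 234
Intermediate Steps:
A = -9 (A = 3*(-3) = -9)
-36 - 30*A = -36 - 30*(-9) = -36 + 270 = 234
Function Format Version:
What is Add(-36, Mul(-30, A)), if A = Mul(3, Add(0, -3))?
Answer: 234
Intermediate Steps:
A = -9 (A = Mul(3, -3) = -9)
Add(-36, Mul(-30, A)) = Add(-36, Mul(-30, -9)) = Add(-36, 270) = 234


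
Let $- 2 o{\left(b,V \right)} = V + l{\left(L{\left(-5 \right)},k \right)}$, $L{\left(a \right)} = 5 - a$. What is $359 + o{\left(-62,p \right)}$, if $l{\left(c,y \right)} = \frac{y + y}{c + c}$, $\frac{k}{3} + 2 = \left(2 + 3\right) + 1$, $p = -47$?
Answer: $\frac{3819}{10} \approx 381.9$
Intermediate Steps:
$k = 12$ ($k = -6 + 3 \left(\left(2 + 3\right) + 1\right) = -6 + 3 \left(5 + 1\right) = -6 + 3 \cdot 6 = -6 + 18 = 12$)
$l{\left(c,y \right)} = \frac{y}{c}$ ($l{\left(c,y \right)} = \frac{2 y}{2 c} = 2 y \frac{1}{2 c} = \frac{y}{c}$)
$o{\left(b,V \right)} = - \frac{3}{5} - \frac{V}{2}$ ($o{\left(b,V \right)} = - \frac{V + \frac{12}{5 - -5}}{2} = - \frac{V + \frac{12}{5 + 5}}{2} = - \frac{V + \frac{12}{10}}{2} = - \frac{V + 12 \cdot \frac{1}{10}}{2} = - \frac{V + \frac{6}{5}}{2} = - \frac{\frac{6}{5} + V}{2} = - \frac{3}{5} - \frac{V}{2}$)
$359 + o{\left(-62,p \right)} = 359 - - \frac{229}{10} = 359 + \left(- \frac{3}{5} + \frac{47}{2}\right) = 359 + \frac{229}{10} = \frac{3819}{10}$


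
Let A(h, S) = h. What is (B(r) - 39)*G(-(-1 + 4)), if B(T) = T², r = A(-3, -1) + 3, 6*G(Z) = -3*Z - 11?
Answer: 13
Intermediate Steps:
G(Z) = -11/6 - Z/2 (G(Z) = (-3*Z - 11)/6 = (-11 - 3*Z)/6 = -11/6 - Z/2)
r = 0 (r = -3 + 3 = 0)
(B(r) - 39)*G(-(-1 + 4)) = (0² - 39)*(-11/6 - (-1)*(-1 + 4)/2) = (0 - 39)*(-11/6 - (-1)*3/2) = -39*(-11/6 - ½*(-3)) = -39*(-11/6 + 3/2) = -39*(-⅓) = 13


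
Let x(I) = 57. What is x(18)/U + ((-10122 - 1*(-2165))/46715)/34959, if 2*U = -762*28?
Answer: -31057379107/5807338039860 ≈ -0.0053480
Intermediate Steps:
U = -10668 (U = (-762*28)/2 = (1/2)*(-21336) = -10668)
x(18)/U + ((-10122 - 1*(-2165))/46715)/34959 = 57/(-10668) + ((-10122 - 1*(-2165))/46715)/34959 = 57*(-1/10668) + ((-10122 + 2165)*(1/46715))*(1/34959) = -19/3556 - 7957*1/46715*(1/34959) = -19/3556 - 7957/46715*1/34959 = -19/3556 - 7957/1633109685 = -31057379107/5807338039860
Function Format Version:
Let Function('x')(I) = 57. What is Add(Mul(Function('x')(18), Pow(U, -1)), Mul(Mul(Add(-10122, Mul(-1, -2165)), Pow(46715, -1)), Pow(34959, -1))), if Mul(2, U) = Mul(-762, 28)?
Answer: Rational(-31057379107, 5807338039860) ≈ -0.0053480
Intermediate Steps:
U = -10668 (U = Mul(Rational(1, 2), Mul(-762, 28)) = Mul(Rational(1, 2), -21336) = -10668)
Add(Mul(Function('x')(18), Pow(U, -1)), Mul(Mul(Add(-10122, Mul(-1, -2165)), Pow(46715, -1)), Pow(34959, -1))) = Add(Mul(57, Pow(-10668, -1)), Mul(Mul(Add(-10122, Mul(-1, -2165)), Pow(46715, -1)), Pow(34959, -1))) = Add(Mul(57, Rational(-1, 10668)), Mul(Mul(Add(-10122, 2165), Rational(1, 46715)), Rational(1, 34959))) = Add(Rational(-19, 3556), Mul(Mul(-7957, Rational(1, 46715)), Rational(1, 34959))) = Add(Rational(-19, 3556), Mul(Rational(-7957, 46715), Rational(1, 34959))) = Add(Rational(-19, 3556), Rational(-7957, 1633109685)) = Rational(-31057379107, 5807338039860)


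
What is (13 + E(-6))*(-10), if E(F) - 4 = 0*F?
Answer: -170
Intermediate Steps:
E(F) = 4 (E(F) = 4 + 0*F = 4 + 0 = 4)
(13 + E(-6))*(-10) = (13 + 4)*(-10) = 17*(-10) = -170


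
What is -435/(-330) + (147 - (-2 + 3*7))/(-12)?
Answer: -617/66 ≈ -9.3485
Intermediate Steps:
-435/(-330) + (147 - (-2 + 3*7))/(-12) = -435*(-1/330) + (147 - (-2 + 21))*(-1/12) = 29/22 + (147 - 1*19)*(-1/12) = 29/22 + (147 - 19)*(-1/12) = 29/22 + 128*(-1/12) = 29/22 - 32/3 = -617/66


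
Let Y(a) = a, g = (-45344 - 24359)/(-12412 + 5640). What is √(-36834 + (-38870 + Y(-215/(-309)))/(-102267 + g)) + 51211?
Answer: 51211 + I*√1686470958879650295031712694/213977068089 ≈ 51211.0 + 191.92*I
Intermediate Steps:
g = 69703/6772 (g = -69703/(-6772) = -69703*(-1/6772) = 69703/6772 ≈ 10.293)
√(-36834 + (-38870 + Y(-215/(-309)))/(-102267 + g)) + 51211 = √(-36834 + (-38870 - 215/(-309))/(-102267 + 69703/6772)) + 51211 = √(-36834 + (-38870 - 215*(-1/309))/(-692482421/6772)) + 51211 = √(-36834 + (-38870 + 215/309)*(-6772/692482421)) + 51211 = √(-36834 - 12010615/309*(-6772/692482421)) + 51211 = √(-36834 + 81335884780/213977068089) + 51211 = √(-7881549990105446/213977068089) + 51211 = I*√1686470958879650295031712694/213977068089 + 51211 = 51211 + I*√1686470958879650295031712694/213977068089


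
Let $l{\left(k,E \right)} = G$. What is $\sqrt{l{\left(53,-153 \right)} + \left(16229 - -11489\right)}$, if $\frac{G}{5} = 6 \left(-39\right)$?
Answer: $2 \sqrt{6637} \approx 162.94$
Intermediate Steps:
$G = -1170$ ($G = 5 \cdot 6 \left(-39\right) = 5 \left(-234\right) = -1170$)
$l{\left(k,E \right)} = -1170$
$\sqrt{l{\left(53,-153 \right)} + \left(16229 - -11489\right)} = \sqrt{-1170 + \left(16229 - -11489\right)} = \sqrt{-1170 + \left(16229 + 11489\right)} = \sqrt{-1170 + 27718} = \sqrt{26548} = 2 \sqrt{6637}$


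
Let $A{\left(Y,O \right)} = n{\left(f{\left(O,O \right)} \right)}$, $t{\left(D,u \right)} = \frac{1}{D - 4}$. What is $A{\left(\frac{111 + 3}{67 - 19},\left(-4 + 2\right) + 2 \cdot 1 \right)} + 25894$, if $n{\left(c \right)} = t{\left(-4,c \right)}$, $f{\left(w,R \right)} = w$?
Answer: $\frac{207151}{8} \approx 25894.0$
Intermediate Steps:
$t{\left(D,u \right)} = \frac{1}{-4 + D}$
$n{\left(c \right)} = - \frac{1}{8}$ ($n{\left(c \right)} = \frac{1}{-4 - 4} = \frac{1}{-8} = - \frac{1}{8}$)
$A{\left(Y,O \right)} = - \frac{1}{8}$
$A{\left(\frac{111 + 3}{67 - 19},\left(-4 + 2\right) + 2 \cdot 1 \right)} + 25894 = - \frac{1}{8} + 25894 = \frac{207151}{8}$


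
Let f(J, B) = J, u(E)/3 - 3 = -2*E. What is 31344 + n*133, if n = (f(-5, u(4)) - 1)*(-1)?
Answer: 32142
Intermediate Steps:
u(E) = 9 - 6*E (u(E) = 9 + 3*(-2*E) = 9 - 6*E)
n = 6 (n = (-5 - 1)*(-1) = -6*(-1) = 6)
31344 + n*133 = 31344 + 6*133 = 31344 + 798 = 32142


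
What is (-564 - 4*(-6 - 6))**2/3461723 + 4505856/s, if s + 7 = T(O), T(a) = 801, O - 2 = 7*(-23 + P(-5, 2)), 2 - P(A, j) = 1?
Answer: 7799118378576/1374304031 ≈ 5675.0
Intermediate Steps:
P(A, j) = 1 (P(A, j) = 2 - 1*1 = 2 - 1 = 1)
O = -152 (O = 2 + 7*(-23 + 1) = 2 + 7*(-22) = 2 - 154 = -152)
s = 794 (s = -7 + 801 = 794)
(-564 - 4*(-6 - 6))**2/3461723 + 4505856/s = (-564 - 4*(-6 - 6))**2/3461723 + 4505856/794 = (-564 - 4*(-12))**2*(1/3461723) + 4505856*(1/794) = (-564 + 48)**2*(1/3461723) + 2252928/397 = (-516)**2*(1/3461723) + 2252928/397 = 266256*(1/3461723) + 2252928/397 = 266256/3461723 + 2252928/397 = 7799118378576/1374304031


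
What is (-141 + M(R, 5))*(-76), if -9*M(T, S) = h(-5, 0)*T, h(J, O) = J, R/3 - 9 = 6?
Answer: 8816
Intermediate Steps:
R = 45 (R = 27 + 3*6 = 27 + 18 = 45)
M(T, S) = 5*T/9 (M(T, S) = -(-5)*T/9 = 5*T/9)
(-141 + M(R, 5))*(-76) = (-141 + (5/9)*45)*(-76) = (-141 + 25)*(-76) = -116*(-76) = 8816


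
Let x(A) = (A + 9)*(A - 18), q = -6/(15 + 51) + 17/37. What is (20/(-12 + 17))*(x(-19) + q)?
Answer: 602960/407 ≈ 1481.5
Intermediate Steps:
q = 150/407 (q = -6/66 + 17*(1/37) = -6*1/66 + 17/37 = -1/11 + 17/37 = 150/407 ≈ 0.36855)
x(A) = (-18 + A)*(9 + A) (x(A) = (9 + A)*(-18 + A) = (-18 + A)*(9 + A))
(20/(-12 + 17))*(x(-19) + q) = (20/(-12 + 17))*((-162 + (-19)² - 9*(-19)) + 150/407) = (20/5)*((-162 + 361 + 171) + 150/407) = ((⅕)*20)*(370 + 150/407) = 4*(150740/407) = 602960/407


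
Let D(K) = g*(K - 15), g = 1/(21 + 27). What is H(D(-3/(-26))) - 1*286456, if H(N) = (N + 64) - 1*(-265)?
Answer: -119028961/416 ≈ -2.8613e+5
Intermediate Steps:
g = 1/48 ≈ 0.020833
D(K) = -5/16 + K/48 (D(K) = (K - 15)/48 = (-15 + K)/48 = -5/16 + K/48)
H(N) = 329 + N (H(N) = (64 + N) + 265 = 329 + N)
H(D(-3/(-26))) - 1*286456 = (329 + (-5/16 + (-3/(-26))/48)) - 1*286456 = (329 + (-5/16 + (-3*(-1/26))/48)) - 286456 = (329 + (-5/16 + (1/48)*(3/26))) - 286456 = (329 + (-5/16 + 1/416)) - 286456 = (329 - 129/416) - 286456 = 136735/416 - 286456 = -119028961/416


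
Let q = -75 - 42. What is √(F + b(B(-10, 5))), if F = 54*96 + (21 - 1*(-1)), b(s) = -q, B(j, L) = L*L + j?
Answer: √5323 ≈ 72.959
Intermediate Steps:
q = -117
B(j, L) = j + L² (B(j, L) = L² + j = j + L²)
b(s) = 117 (b(s) = -1*(-117) = 117)
F = 5206 (F = 5184 + (21 + 1) = 5184 + 22 = 5206)
√(F + b(B(-10, 5))) = √(5206 + 117) = √5323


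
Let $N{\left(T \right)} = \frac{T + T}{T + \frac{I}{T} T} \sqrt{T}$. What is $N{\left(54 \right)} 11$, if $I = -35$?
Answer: $\frac{3564 \sqrt{6}}{19} \approx 459.47$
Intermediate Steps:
$N{\left(T \right)} = \frac{2 T^{\frac{3}{2}}}{-35 + T}$ ($N{\left(T \right)} = \frac{T + T}{T + - \frac{35}{T} T} \sqrt{T} = \frac{2 T}{T - 35} \sqrt{T} = \frac{2 T}{-35 + T} \sqrt{T} = \frac{2 T^{\frac{3}{2}}}{-35 + T}$)
$N{\left(54 \right)} 11 = \frac{2 \cdot 54^{\frac{3}{2}}}{-35 + 54} \cdot 11 = \frac{2 \cdot 162 \sqrt{6}}{19} \cdot 11 = 2 \cdot 162 \sqrt{6} \cdot \frac{1}{19} \cdot 11 = \frac{324 \sqrt{6}}{19} \cdot 11 = \frac{3564 \sqrt{6}}{19}$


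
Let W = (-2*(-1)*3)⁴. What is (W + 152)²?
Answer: 2096704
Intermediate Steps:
W = 1296 (W = (2*3)⁴ = 6⁴ = 1296)
(W + 152)² = (1296 + 152)² = 1448² = 2096704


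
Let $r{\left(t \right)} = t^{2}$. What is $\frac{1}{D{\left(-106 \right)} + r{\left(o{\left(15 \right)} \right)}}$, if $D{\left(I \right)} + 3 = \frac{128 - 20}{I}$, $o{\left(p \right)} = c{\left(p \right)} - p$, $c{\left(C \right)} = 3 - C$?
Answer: $\frac{53}{38424} \approx 0.0013793$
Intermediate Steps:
$o{\left(p \right)} = 3 - 2 p$ ($o{\left(p \right)} = \left(3 - p\right) - p = 3 - 2 p$)
$D{\left(I \right)} = -3 + \frac{108}{I}$ ($D{\left(I \right)} = -3 + \frac{128 - 20}{I} = -3 + \frac{108}{I}$)
$\frac{1}{D{\left(-106 \right)} + r{\left(o{\left(15 \right)} \right)}} = \frac{1}{\left(-3 + \frac{108}{-106}\right) + \left(3 - 30\right)^{2}} = \frac{1}{\left(-3 + 108 \left(- \frac{1}{106}\right)\right) + \left(3 - 30\right)^{2}} = \frac{1}{\left(-3 - \frac{54}{53}\right) + \left(-27\right)^{2}} = \frac{1}{- \frac{213}{53} + 729} = \frac{1}{\frac{38424}{53}} = \frac{53}{38424}$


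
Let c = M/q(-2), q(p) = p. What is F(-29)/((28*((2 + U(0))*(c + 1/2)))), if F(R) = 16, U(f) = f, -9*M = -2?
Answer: 36/49 ≈ 0.73469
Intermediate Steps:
M = 2/9 (M = -1/9*(-2) = 2/9 ≈ 0.22222)
c = -1/9 (c = (2/9)/(-2) = (2/9)*(-1/2) = -1/9 ≈ -0.11111)
F(-29)/((28*((2 + U(0))*(c + 1/2)))) = 16/((28*((2 + 0)*(-1/9 + 1/2)))) = 16/((28*(2*(-1/9 + 1/2)))) = 16/((28*(2*(7/18)))) = 16/((28*(7/9))) = 16/(196/9) = 16*(9/196) = 36/49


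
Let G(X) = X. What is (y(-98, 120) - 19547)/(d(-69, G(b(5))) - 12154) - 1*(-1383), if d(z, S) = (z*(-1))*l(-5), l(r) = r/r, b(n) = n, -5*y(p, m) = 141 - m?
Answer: 83665531/60425 ≈ 1384.6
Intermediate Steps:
y(p, m) = -141/5 + m/5 (y(p, m) = -(141 - m)/5 = -141/5 + m/5)
l(r) = 1
d(z, S) = -z (d(z, S) = (z*(-1))*1 = -z*1 = -z)
(y(-98, 120) - 19547)/(d(-69, G(b(5))) - 12154) - 1*(-1383) = ((-141/5 + (1/5)*120) - 19547)/(-1*(-69) - 12154) - 1*(-1383) = ((-141/5 + 24) - 19547)/(69 - 12154) + 1383 = (-21/5 - 19547)/(-12085) + 1383 = -97756/5*(-1/12085) + 1383 = 97756/60425 + 1383 = 83665531/60425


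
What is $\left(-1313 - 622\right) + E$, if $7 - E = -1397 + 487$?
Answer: $-1018$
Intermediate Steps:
$E = 917$ ($E = 7 - \left(-1397 + 487\right) = 7 - -910 = 7 + 910 = 917$)
$\left(-1313 - 622\right) + E = \left(-1313 - 622\right) + 917 = -1935 + 917 = -1018$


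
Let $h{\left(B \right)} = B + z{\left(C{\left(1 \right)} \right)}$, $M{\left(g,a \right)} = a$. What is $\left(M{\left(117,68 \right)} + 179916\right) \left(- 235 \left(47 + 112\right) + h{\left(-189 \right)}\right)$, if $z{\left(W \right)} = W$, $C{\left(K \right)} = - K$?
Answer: $-6759299120$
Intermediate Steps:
$h{\left(B \right)} = -1 + B$ ($h{\left(B \right)} = B - 1 = -1 + B$)
$\left(M{\left(117,68 \right)} + 179916\right) \left(- 235 \left(47 + 112\right) + h{\left(-189 \right)}\right) = \left(68 + 179916\right) \left(- 235 \left(47 + 112\right) - 190\right) = 179984 \left(\left(-235\right) 159 - 190\right) = 179984 \left(-37365 - 190\right) = 179984 \left(-37555\right) = -6759299120$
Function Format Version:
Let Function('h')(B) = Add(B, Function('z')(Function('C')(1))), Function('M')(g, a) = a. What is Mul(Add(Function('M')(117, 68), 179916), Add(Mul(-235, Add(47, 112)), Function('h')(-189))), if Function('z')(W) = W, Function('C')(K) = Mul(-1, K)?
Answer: -6759299120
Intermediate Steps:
Function('h')(B) = Add(-1, B) (Function('h')(B) = Add(B, Mul(-1, 1)) = Add(B, -1) = Add(-1, B))
Mul(Add(Function('M')(117, 68), 179916), Add(Mul(-235, Add(47, 112)), Function('h')(-189))) = Mul(Add(68, 179916), Add(Mul(-235, Add(47, 112)), Add(-1, -189))) = Mul(179984, Add(Mul(-235, 159), -190)) = Mul(179984, Add(-37365, -190)) = Mul(179984, -37555) = -6759299120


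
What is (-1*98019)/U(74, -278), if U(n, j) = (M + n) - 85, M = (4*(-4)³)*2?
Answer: 98019/523 ≈ 187.42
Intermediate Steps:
M = -512 (M = (4*(-64))*2 = -256*2 = -512)
U(n, j) = -597 + n (U(n, j) = (-512 + n) - 85 = -597 + n)
(-1*98019)/U(74, -278) = (-1*98019)/(-597 + 74) = -98019/(-523) = -98019*(-1/523) = 98019/523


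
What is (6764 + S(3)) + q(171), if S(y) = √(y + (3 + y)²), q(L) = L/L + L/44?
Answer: 297831/44 + √39 ≈ 6775.1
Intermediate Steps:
q(L) = 1 + L/44 (q(L) = 1 + L*(1/44) = 1 + L/44)
(6764 + S(3)) + q(171) = (6764 + √(3 + (3 + 3)²)) + (1 + (1/44)*171) = (6764 + √(3 + 6²)) + (1 + 171/44) = (6764 + √(3 + 36)) + 215/44 = (6764 + √39) + 215/44 = 297831/44 + √39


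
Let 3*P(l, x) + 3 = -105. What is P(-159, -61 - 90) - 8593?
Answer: -8629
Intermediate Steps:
P(l, x) = -36 (P(l, x) = -1 + (⅓)*(-105) = -1 - 35 = -36)
P(-159, -61 - 90) - 8593 = -36 - 8593 = -8629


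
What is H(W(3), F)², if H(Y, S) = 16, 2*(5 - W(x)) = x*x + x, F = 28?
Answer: 256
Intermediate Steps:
W(x) = 5 - x/2 - x²/2 (W(x) = 5 - (x*x + x)/2 = 5 - (x² + x)/2 = 5 - (x + x²)/2 = 5 + (-x/2 - x²/2) = 5 - x/2 - x²/2)
H(W(3), F)² = 16² = 256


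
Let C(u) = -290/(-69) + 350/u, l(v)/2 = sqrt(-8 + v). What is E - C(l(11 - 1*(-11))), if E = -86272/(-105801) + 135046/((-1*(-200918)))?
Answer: -663788995637/244459241157 - 25*sqrt(14)/2 ≈ -49.486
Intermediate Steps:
l(v) = 2*sqrt(-8 + v)
C(u) = 290/69 + 350/u (C(u) = -290*(-1/69) + 350/u = 290/69 + 350/u)
E = 15810799771/10628662659 (E = -86272*(-1/105801) + 135046/200918 = 86272/105801 + 135046*(1/200918) = 86272/105801 + 67523/100459 = 15810799771/10628662659 ≈ 1.4876)
E - C(l(11 - 1*(-11))) = 15810799771/10628662659 - (290/69 + 350/((2*sqrt(-8 + (11 - 1*(-11)))))) = 15810799771/10628662659 - (290/69 + 350/((2*sqrt(-8 + (11 + 11))))) = 15810799771/10628662659 - (290/69 + 350/((2*sqrt(-8 + 22)))) = 15810799771/10628662659 - (290/69 + 350/((2*sqrt(14)))) = 15810799771/10628662659 - (290/69 + 350*(sqrt(14)/28)) = 15810799771/10628662659 - (290/69 + 25*sqrt(14)/2) = 15810799771/10628662659 + (-290/69 - 25*sqrt(14)/2) = -663788995637/244459241157 - 25*sqrt(14)/2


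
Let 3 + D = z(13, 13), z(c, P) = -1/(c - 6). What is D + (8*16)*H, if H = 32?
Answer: 28650/7 ≈ 4092.9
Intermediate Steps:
z(c, P) = -1/(-6 + c)
D = -22/7 (D = -3 - 1/(-6 + 13) = -3 - 1/7 = -22/7 ≈ -3.1429)
D + (8*16)*H = -22/7 + (8*16)*32 = -22/7 + 128*32 = -22/7 + 4096 = 28650/7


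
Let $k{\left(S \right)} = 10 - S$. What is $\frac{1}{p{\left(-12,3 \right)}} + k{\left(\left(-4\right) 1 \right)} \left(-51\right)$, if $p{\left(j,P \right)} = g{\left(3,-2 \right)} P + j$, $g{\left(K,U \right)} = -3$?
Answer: $- \frac{14995}{21} \approx -714.05$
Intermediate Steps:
$p{\left(j,P \right)} = j - 3 P$ ($p{\left(j,P \right)} = - 3 P + j = j - 3 P$)
$\frac{1}{p{\left(-12,3 \right)}} + k{\left(\left(-4\right) 1 \right)} \left(-51\right) = \frac{1}{-12 - 9} + \left(10 - \left(-4\right) 1\right) \left(-51\right) = \frac{1}{-12 - 9} + \left(10 - -4\right) \left(-51\right) = \frac{1}{-21} + \left(10 + 4\right) \left(-51\right) = - \frac{1}{21} + 14 \left(-51\right) = - \frac{1}{21} - 714 = - \frac{14995}{21}$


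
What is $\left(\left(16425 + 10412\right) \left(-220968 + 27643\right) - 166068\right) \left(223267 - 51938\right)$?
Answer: $-888928368074597$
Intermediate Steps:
$\left(\left(16425 + 10412\right) \left(-220968 + 27643\right) - 166068\right) \left(223267 - 51938\right) = \left(26837 \left(-193325\right) - 166068\right) 171329 = \left(-5188263025 - 166068\right) 171329 = \left(-5188429093\right) 171329 = -888928368074597$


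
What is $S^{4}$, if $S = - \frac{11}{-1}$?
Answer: $14641$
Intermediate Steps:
$S = 11$ ($S = \left(-11\right) \left(-1\right) = 11$)
$S^{4} = 11^{4} = 14641$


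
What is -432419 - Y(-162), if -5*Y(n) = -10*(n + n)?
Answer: -431771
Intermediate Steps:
Y(n) = 4*n (Y(n) = -(-2)*(n + n) = -(-2)*2*n = -(-4)*n = 4*n)
-432419 - Y(-162) = -432419 - 4*(-162) = -432419 - 1*(-648) = -432419 + 648 = -431771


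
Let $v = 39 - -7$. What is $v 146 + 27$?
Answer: $6743$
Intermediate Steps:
$v = 46$ ($v = 39 + 7 = 46$)
$v 146 + 27 = 46 \cdot 146 + 27 = 6716 + 27 = 6743$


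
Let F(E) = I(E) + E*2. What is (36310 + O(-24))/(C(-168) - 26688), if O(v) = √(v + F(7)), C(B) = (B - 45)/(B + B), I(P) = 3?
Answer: -813344/597797 - 112*I*√7/2988985 ≈ -1.3606 - 9.9139e-5*I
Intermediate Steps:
F(E) = 3 + 2*E (F(E) = 3 + E*2 = 3 + 2*E)
C(B) = (-45 + B)/(2*B) (C(B) = (-45 + B)/((2*B)) = (-45 + B)*(1/(2*B)) = (-45 + B)/(2*B))
O(v) = √(17 + v) (O(v) = √(v + (3 + 2*7)) = √(v + (3 + 14)) = √(v + 17) = √(17 + v))
(36310 + O(-24))/(C(-168) - 26688) = (36310 + √(17 - 24))/((½)*(-45 - 168)/(-168) - 26688) = (36310 + √(-7))/((½)*(-1/168)*(-213) - 26688) = (36310 + I*√7)/(71/112 - 26688) = (36310 + I*√7)/(-2988985/112) = (36310 + I*√7)*(-112/2988985) = -813344/597797 - 112*I*√7/2988985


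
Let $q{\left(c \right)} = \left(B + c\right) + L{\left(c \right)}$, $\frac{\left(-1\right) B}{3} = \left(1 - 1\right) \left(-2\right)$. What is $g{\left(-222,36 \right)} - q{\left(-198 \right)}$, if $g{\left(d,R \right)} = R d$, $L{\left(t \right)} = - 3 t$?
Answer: $-8388$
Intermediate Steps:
$B = 0$ ($B = - 3 \left(1 - 1\right) \left(-2\right) = - 3 \cdot 0 \left(-2\right) = \left(-3\right) 0 = 0$)
$q{\left(c \right)} = - 2 c$ ($q{\left(c \right)} = \left(0 + c\right) - 3 c = c - 3 c = - 2 c$)
$g{\left(-222,36 \right)} - q{\left(-198 \right)} = 36 \left(-222\right) - \left(-2\right) \left(-198\right) = -7992 - 396 = -8388$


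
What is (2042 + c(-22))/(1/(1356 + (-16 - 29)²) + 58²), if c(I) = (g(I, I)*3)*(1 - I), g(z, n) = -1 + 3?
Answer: 1474116/2274737 ≈ 0.64804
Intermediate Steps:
g(z, n) = 2
c(I) = 6 - 6*I (c(I) = (2*3)*(1 - I) = 6*(1 - I) = 6 - 6*I)
(2042 + c(-22))/(1/(1356 + (-16 - 29)²) + 58²) = (2042 + (6 - 6*(-22)))/(1/(1356 + (-16 - 29)²) + 58²) = (2042 + (6 + 132))/(1/(1356 + (-45)²) + 3364) = (2042 + 138)/(1/(1356 + 2025) + 3364) = 2180/(1/3381 + 3364) = 2180/(11373685/3381) = 2180*(3381/11373685) = 1474116/2274737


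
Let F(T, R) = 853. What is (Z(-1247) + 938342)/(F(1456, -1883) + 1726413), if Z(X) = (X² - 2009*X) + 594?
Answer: 2499584/863633 ≈ 2.8943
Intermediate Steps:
Z(X) = 594 + X² - 2009*X
(Z(-1247) + 938342)/(F(1456, -1883) + 1726413) = ((594 + (-1247)² - 2009*(-1247)) + 938342)/(853 + 1726413) = ((594 + 1555009 + 2505223) + 938342)/1727266 = (4060826 + 938342)*(1/1727266) = 4999168*(1/1727266) = 2499584/863633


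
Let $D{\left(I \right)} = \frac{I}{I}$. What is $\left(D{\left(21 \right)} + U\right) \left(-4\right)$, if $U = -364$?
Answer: $1452$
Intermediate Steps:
$D{\left(I \right)} = 1$
$\left(D{\left(21 \right)} + U\right) \left(-4\right) = \left(1 - 364\right) \left(-4\right) = \left(-363\right) \left(-4\right) = 1452$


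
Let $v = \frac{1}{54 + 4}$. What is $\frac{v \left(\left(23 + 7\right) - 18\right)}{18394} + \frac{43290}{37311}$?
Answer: $\frac{3848705901}{3317109581} \approx 1.1603$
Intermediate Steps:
$v = \frac{1}{58} \approx 0.017241$
$\frac{v \left(\left(23 + 7\right) - 18\right)}{18394} + \frac{43290}{37311} = \frac{\frac{1}{58} \left(\left(23 + 7\right) - 18\right)}{18394} + \frac{43290}{37311} = \frac{30 - 18}{58} \cdot \frac{1}{18394} + 43290 \cdot \frac{1}{37311} = \frac{1}{58} \cdot 12 \cdot \frac{1}{18394} + \frac{14430}{12437} = \frac{6}{29} \cdot \frac{1}{18394} + \frac{14430}{12437} = \frac{3}{266713} + \frac{14430}{12437} = \frac{3848705901}{3317109581}$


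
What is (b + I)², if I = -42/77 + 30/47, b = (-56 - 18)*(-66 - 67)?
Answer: 25891427843044/267289 ≈ 9.6867e+7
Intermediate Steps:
b = 9842 (b = -74*(-133) = 9842)
I = 48/517 (I = -42*1/77 + 30*(1/47) = -6/11 + 30/47 = 48/517 ≈ 0.092843)
(b + I)² = (9842 + 48/517)² = (5088362/517)² = 25891427843044/267289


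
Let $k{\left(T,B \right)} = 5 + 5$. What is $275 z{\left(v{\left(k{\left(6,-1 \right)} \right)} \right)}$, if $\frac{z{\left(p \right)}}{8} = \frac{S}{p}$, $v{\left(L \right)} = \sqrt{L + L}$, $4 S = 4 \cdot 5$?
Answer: $1100 \sqrt{5} \approx 2459.7$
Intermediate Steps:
$k{\left(T,B \right)} = 10$
$S = 5$ ($S = \frac{4 \cdot 5}{4} = \frac{1}{4} \cdot 20 = 5$)
$v{\left(L \right)} = \sqrt{2} \sqrt{L}$ ($v{\left(L \right)} = \sqrt{2 L} = \sqrt{2} \sqrt{L}$)
$z{\left(p \right)} = \frac{40}{p}$ ($z{\left(p \right)} = 8 \frac{5}{p} = \frac{40}{p}$)
$275 z{\left(v{\left(k{\left(6,-1 \right)} \right)} \right)} = 275 \frac{40}{\sqrt{2} \sqrt{10}} = 275 \frac{40}{2 \sqrt{5}} = 275 \cdot 40 \frac{\sqrt{5}}{10} = 275 \cdot 4 \sqrt{5} = 1100 \sqrt{5}$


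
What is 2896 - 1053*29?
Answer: -27641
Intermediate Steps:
2896 - 1053*29 = 2896 - 30537 = -27641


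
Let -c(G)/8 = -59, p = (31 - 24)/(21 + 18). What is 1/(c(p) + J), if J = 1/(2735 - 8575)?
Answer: 5840/2756479 ≈ 0.0021186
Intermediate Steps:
p = 7/39 ≈ 0.17949
c(G) = 472 (c(G) = -8*(-59) = 472)
J = -1/5840 (J = 1/(-5840) = -1/5840 ≈ -0.00017123)
1/(c(p) + J) = 1/(472 - 1/5840) = 1/(2756479/5840) = 5840/2756479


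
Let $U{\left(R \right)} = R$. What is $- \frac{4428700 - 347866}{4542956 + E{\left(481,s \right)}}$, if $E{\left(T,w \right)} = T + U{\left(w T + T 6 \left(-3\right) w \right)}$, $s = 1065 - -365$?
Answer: $\frac{4080834}{7149673} \approx 0.57077$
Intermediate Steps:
$s = 1430$ ($s = 1065 + 365 = 1430$)
$E{\left(T,w \right)} = T - 17 T w$ ($E{\left(T,w \right)} = T + \left(w T + T 6 \left(-3\right) w\right) = T + \left(T w + 6 T \left(-3\right) w\right) = T + \left(T w + - 18 T w\right) = T + \left(T w - 18 T w\right) = T - 17 T w$)
$- \frac{4428700 - 347866}{4542956 + E{\left(481,s \right)}} = - \frac{4428700 - 347866}{4542956 + 481 \left(1 - 24310\right)} = - \frac{4080834}{4542956 + 481 \left(1 - 24310\right)} = - \frac{4080834}{4542956 + 481 \left(-24309\right)} = - \frac{4080834}{4542956 - 11692629} = - \frac{4080834}{-7149673} = - \frac{4080834 \left(-1\right)}{7149673} = \left(-1\right) \left(- \frac{4080834}{7149673}\right) = \frac{4080834}{7149673}$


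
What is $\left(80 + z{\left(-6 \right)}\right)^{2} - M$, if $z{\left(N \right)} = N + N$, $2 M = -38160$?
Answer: $23704$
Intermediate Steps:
$M = -19080$ ($M = \frac{1}{2} \left(-38160\right) = -19080$)
$z{\left(N \right)} = 2 N$
$\left(80 + z{\left(-6 \right)}\right)^{2} - M = \left(80 + 2 \left(-6\right)\right)^{2} - -19080 = \left(80 - 12\right)^{2} + 19080 = 68^{2} + 19080 = 4624 + 19080 = 23704$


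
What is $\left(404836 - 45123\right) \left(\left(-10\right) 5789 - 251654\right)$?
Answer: $-111347000872$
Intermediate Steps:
$\left(404836 - 45123\right) \left(\left(-10\right) 5789 - 251654\right) = 359713 \left(-57890 - 251654\right) = 359713 \left(-309544\right) = -111347000872$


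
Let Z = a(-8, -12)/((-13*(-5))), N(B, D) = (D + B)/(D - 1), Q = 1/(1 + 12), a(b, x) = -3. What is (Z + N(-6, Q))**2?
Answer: 24690961/608400 ≈ 40.583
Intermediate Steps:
Q = 1/13 ≈ 0.076923
N(B, D) = (B + D)/(-1 + D)
Z = -3/65 (Z = -3/((-13*(-5))) = -3/65 ≈ -0.046154)
(Z + N(-6, Q))**2 = (-3/65 + (-6 + 1/13)/(-1 + 1/13))**2 = (-3/65 - 77/13/(-12/13))**2 = (-3/65 - 13/12*(-77/13))**2 = (-3/65 + 77/12)**2 = (4969/780)**2 = 24690961/608400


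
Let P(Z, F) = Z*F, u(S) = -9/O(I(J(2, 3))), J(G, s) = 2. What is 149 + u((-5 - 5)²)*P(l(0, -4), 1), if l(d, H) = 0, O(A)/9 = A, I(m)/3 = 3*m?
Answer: 149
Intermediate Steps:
I(m) = 9*m (I(m) = 3*(3*m) = 9*m)
O(A) = 9*A
u(S) = -1/18 (u(S) = -9/(9*(9*2)) = -9/(9*18) = -9/162 = -9*1/162 = -1/18)
P(Z, F) = F*Z
149 + u((-5 - 5)²)*P(l(0, -4), 1) = 149 - 0/18 = 149 - 1/18*0 = 149 + 0 = 149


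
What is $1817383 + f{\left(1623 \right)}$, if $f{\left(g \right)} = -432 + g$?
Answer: $1818574$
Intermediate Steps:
$1817383 + f{\left(1623 \right)} = 1817383 + \left(-432 + 1623\right) = 1817383 + 1191 = 1818574$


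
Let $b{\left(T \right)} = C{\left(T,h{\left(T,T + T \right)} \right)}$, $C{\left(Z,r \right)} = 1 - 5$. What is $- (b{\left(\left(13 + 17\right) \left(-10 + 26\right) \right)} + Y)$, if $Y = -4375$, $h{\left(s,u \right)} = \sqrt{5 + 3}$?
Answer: $4379$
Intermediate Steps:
$h{\left(s,u \right)} = 2 \sqrt{2}$ ($h{\left(s,u \right)} = \sqrt{8} = 2 \sqrt{2}$)
$C{\left(Z,r \right)} = -4$
$b{\left(T \right)} = -4$
$- (b{\left(\left(13 + 17\right) \left(-10 + 26\right) \right)} + Y) = - (-4 - 4375) = \left(-1\right) \left(-4379\right) = 4379$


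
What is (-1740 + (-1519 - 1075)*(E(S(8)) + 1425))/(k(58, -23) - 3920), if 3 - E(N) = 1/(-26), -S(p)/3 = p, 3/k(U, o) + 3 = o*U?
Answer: 64415233421/68133559 ≈ 945.43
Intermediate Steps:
k(U, o) = 3/(-3 + U*o) (k(U, o) = 3/(-3 + o*U) = 3/(-3 + U*o))
S(p) = -3*p
E(N) = 79/26 (E(N) = 3 - 1/(-26) = 3 - 1*(-1/26) = 3 + 1/26 = 79/26)
(-1740 + (-1519 - 1075)*(E(S(8)) + 1425))/(k(58, -23) - 3920) = (-1740 + (-1519 - 1075)*(79/26 + 1425))/(3/(-3 + 58*(-23)) - 3920) = (-1740 - 2594*37129/26)/(3/(-3 - 1334) - 3920) = (-1740 - 48156313/13)/(3/(-1337) - 3920) = -48178933/(13*(3*(-1/1337) - 3920)) = -48178933/(13*(-3/1337 - 3920)) = -48178933/(13*(-5241043/1337)) = -48178933/13*(-1337/5241043) = 64415233421/68133559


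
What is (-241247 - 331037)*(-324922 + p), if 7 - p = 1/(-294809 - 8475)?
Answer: 14098433930817989/75821 ≈ 1.8594e+11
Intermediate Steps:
p = 2122989/303284 (p = 7 - 1/(-294809 - 8475) = 7 - 1/(-303284) = 7 - 1*(-1/303284) = 7 + 1/303284 = 2122989/303284 ≈ 7.0000)
(-241247 - 331037)*(-324922 + p) = (-241247 - 331037)*(-324922 + 2122989/303284) = -572284*(-98541520859/303284) = 14098433930817989/75821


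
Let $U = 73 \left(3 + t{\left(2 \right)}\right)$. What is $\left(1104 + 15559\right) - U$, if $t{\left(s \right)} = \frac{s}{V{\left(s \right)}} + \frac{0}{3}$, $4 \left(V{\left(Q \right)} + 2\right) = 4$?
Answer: $16590$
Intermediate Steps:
$V{\left(Q \right)} = -1$ ($V{\left(Q \right)} = -2 + \frac{1}{4} \cdot 4 = -2 + 1 = -1$)
$t{\left(s \right)} = - s$ ($t{\left(s \right)} = \frac{s}{-1} + \frac{0}{3} = s \left(-1\right) + 0 \cdot \frac{1}{3} = - s + 0 = - s$)
$U = 73$ ($U = 73 \left(3 - 2\right) = 73 \cdot 1 = 73$)
$\left(1104 + 15559\right) - U = \left(1104 + 15559\right) - 73 = 16663 - 73 = 16590$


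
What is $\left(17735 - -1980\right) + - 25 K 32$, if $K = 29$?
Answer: $-3485$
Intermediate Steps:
$\left(17735 - -1980\right) + - 25 K 32 = \left(17735 - -1980\right) + \left(-25\right) 29 \cdot 32 = \left(17735 + 1980\right) - 23200 = 19715 - 23200 = -3485$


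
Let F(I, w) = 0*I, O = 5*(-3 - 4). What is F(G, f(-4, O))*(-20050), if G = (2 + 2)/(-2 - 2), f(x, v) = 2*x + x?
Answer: 0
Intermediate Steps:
O = -35 (O = 5*(-7) = -35)
f(x, v) = 3*x
G = -1 (G = 4/(-4) = 4*(-¼) = -1)
F(I, w) = 0
F(G, f(-4, O))*(-20050) = 0*(-20050) = 0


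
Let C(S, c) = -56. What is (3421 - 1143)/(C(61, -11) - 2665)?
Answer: -2278/2721 ≈ -0.83719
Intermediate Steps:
(3421 - 1143)/(C(61, -11) - 2665) = (3421 - 1143)/(-56 - 2665) = 2278/(-2721) = 2278*(-1/2721) = -2278/2721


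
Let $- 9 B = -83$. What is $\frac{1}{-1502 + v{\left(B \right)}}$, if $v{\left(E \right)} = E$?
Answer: $- \frac{9}{13435} \approx -0.00066989$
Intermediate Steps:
$B = \frac{83}{9}$ ($B = \left(- \frac{1}{9}\right) \left(-83\right) = \frac{83}{9} \approx 9.2222$)
$\frac{1}{-1502 + v{\left(B \right)}} = \frac{1}{-1502 + \frac{83}{9}} = \frac{1}{- \frac{13435}{9}} = - \frac{9}{13435}$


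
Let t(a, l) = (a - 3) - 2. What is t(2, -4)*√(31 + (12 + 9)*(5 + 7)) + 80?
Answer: 80 - 3*√283 ≈ 29.532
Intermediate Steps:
t(a, l) = -5 + a (t(a, l) = (-3 + a) - 2 = -5 + a)
t(2, -4)*√(31 + (12 + 9)*(5 + 7)) + 80 = (-5 + 2)*√(31 + (12 + 9)*(5 + 7)) + 80 = -3*√(31 + 21*12) + 80 = -3*√(31 + 252) + 80 = -3*√283 + 80 = 80 - 3*√283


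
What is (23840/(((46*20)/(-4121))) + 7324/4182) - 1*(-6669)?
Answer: -4814922113/48093 ≈ -1.0012e+5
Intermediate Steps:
(23840/(((46*20)/(-4121))) + 7324/4182) - 1*(-6669) = (23840/((920*(-1/4121))) + 7324*(1/4182)) + 6669 = (23840/(-920/4121) + 3662/2091) + 6669 = (23840*(-4121/920) + 3662/2091) + 6669 = (-2456116/23 + 3662/2091) + 6669 = -5135654330/48093 + 6669 = -4814922113/48093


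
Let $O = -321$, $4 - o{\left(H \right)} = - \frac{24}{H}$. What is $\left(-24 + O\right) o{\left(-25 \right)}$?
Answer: $- \frac{5244}{5} \approx -1048.8$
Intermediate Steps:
$o{\left(H \right)} = 4 + \frac{24}{H}$ ($o{\left(H \right)} = 4 - - \frac{24}{H} = 4 + \frac{24}{H}$)
$\left(-24 + O\right) o{\left(-25 \right)} = \left(-24 - 321\right) \left(4 + \frac{24}{-25}\right) = - 345 \left(4 + 24 \left(- \frac{1}{25}\right)\right) = - 345 \left(4 - \frac{24}{25}\right) = \left(-345\right) \frac{76}{25} = - \frac{5244}{5}$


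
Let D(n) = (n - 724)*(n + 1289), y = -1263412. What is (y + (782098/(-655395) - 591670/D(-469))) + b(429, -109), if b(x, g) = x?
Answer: -80975777596361393/64114671270 ≈ -1.2630e+6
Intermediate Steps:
D(n) = (-724 + n)*(1289 + n)
(y + (782098/(-655395) - 591670/D(-469))) + b(429, -109) = (-1263412 + (782098/(-655395) - 591670/(-933236 + (-469)**2 + 565*(-469)))) + 429 = (-1263412 + (782098*(-1/655395) - 591670/(-933236 + 219961 - 264985))) + 429 = (-1263412 + (-782098/655395 - 591670/(-978260))) + 429 = (-1263412 + (-782098/655395 - 591670*(-1/978260))) + 429 = (-1263412 + (-782098/655395 + 59167/97826)) + 429 = (-1263412 - 37731762983/64114671270) + 429 = -81003282790336223/64114671270 + 429 = -80975777596361393/64114671270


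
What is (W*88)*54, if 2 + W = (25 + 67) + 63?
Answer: 727056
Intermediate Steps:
W = 153 (W = -2 + ((25 + 67) + 63) = -2 + (92 + 63) = -2 + 155 = 153)
(W*88)*54 = (153*88)*54 = 13464*54 = 727056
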